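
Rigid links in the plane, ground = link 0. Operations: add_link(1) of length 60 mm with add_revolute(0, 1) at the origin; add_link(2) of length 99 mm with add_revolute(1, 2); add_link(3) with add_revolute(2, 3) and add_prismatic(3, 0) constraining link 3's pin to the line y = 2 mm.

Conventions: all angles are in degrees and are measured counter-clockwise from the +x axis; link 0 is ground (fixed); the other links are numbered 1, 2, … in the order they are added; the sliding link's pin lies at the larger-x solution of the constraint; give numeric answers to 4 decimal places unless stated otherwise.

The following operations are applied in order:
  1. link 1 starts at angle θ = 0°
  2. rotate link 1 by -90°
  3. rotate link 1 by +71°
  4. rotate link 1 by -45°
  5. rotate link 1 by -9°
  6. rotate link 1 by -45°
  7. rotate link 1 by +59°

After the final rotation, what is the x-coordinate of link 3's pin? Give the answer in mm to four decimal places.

geometry: r = 60 mm, L = 99 mm, e = 2 mm; θ starts at 0°
rotate link 1 by -90°: θ ← 0° -90° = -90°
rotate link 1 by +71°: θ ← -90° +71° = -19°
rotate link 1 by -45°: θ ← -19° -45° = -64°
rotate link 1 by -9°: θ ← -64° -9° = -73°
rotate link 1 by -45°: θ ← -73° -45° = -118°
rotate link 1 by +59°: θ ← -118° +59° = -59°
crank pin P = (r cos θ, r sin θ) = (30.902284, -51.430038)
h = r sin θ − e = -51.430038 − 2 = -53.430038
x = r cos θ + √(L² − h²) = 30.902284 + 83.344052 = 114.246337

114.2463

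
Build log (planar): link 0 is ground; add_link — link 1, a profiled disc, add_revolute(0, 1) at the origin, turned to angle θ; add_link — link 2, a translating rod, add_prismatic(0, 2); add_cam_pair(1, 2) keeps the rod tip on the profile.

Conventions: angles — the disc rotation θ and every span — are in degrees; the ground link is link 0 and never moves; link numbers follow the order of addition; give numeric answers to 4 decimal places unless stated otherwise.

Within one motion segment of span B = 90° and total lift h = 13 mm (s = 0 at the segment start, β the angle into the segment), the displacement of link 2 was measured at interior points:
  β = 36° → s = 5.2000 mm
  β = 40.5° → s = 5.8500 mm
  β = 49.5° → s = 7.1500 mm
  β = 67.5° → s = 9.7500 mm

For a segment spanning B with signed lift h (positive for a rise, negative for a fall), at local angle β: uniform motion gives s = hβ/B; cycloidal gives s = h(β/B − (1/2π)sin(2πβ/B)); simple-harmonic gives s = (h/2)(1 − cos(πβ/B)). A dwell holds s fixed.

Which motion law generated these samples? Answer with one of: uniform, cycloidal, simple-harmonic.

candidates at β/B = r: uniform s = h·r (linear in β); cycloidal s = h·(r − sin(2πr)/(2π)); simple-harmonic s = (h/2)(1 − cos(πr))
β=36°: printed 5.2000 | uniform 5.2000, cycloidal 3.9839, simple-harmonic 4.4914
β=40.5°: printed 5.8500 | uniform 5.8500, cycloidal 5.2106, simple-harmonic 5.4832
β=49.5°: printed 7.1500 | uniform 7.1500, cycloidal 7.7894, simple-harmonic 7.5168
β=67.5°: printed 9.7500 | uniform 9.7500, cycloidal 11.8190, simple-harmonic 11.0962
only one law matches every sample → uniform

uniform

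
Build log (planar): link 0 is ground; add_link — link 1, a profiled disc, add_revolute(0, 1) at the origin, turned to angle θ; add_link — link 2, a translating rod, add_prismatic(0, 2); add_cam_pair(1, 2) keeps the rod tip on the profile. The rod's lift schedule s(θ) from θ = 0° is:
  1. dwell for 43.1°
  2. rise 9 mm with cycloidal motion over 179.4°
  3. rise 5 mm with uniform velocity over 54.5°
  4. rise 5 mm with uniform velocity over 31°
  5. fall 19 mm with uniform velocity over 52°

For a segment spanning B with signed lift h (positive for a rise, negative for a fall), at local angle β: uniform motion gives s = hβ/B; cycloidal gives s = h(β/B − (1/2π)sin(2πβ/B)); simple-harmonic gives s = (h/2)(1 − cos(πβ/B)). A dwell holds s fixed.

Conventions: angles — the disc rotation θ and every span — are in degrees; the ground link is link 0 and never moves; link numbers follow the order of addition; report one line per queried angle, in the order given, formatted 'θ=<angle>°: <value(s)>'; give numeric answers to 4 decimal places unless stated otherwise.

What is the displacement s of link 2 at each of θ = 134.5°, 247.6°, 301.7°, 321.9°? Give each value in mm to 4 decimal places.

seg 1 [0°–43.1°] dwell: s stays 0.0000
seg 2 [43.1°–222.5°] cycloidal, h=9: θ=134.5° here. β=91.4, B=179.4. 9·(0.5095 − sin(2π·0.5095)/(2π)) = 4.6705 → s = 4.6705
seg 2 [43.1°–222.5°] cycloidal, h=9: full span → s += 9 → s = 9.0000
seg 3 [222.5°–277°] uniform, h=5: θ=247.6° here. β=25.1, B=54.5. 5·25.1/54.5 = 2.3028 → s = 11.3028
seg 3 [222.5°–277°] uniform, h=5: full span → s += 5 → s = 14.0000
seg 4 [277°–308°] uniform, h=5: θ=301.7° here. β=24.7, B=31. 5·24.7/31 = 3.9839 → s = 17.9839
seg 4 [277°–308°] uniform, h=5: full span → s += 5 → s = 19.0000
seg 5 [308°–360°] uniform, h=-19: θ=321.9° here. β=13.9, B=52. -19·13.9/52 = -5.0788 → s = 13.9212

θ=134.5°: 4.6705
θ=247.6°: 11.3028
θ=301.7°: 17.9839
θ=321.9°: 13.9212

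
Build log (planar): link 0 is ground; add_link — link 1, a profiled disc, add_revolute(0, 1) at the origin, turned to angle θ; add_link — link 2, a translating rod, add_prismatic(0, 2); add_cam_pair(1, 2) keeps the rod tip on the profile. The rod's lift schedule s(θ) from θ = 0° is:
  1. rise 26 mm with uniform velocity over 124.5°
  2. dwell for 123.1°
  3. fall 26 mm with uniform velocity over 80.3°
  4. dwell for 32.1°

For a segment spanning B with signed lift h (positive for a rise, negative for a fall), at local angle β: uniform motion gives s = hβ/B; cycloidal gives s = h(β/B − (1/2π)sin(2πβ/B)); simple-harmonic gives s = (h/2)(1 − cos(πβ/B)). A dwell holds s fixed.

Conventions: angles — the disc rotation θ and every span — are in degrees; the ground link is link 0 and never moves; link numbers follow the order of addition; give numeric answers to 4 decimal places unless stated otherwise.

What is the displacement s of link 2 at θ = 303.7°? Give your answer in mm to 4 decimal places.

seg 1 [0°–124.5°] uniform, h=26: full span → s += 26 → s = 26.0000
seg 2 [124.5°–247.6°] dwell: s stays 26.0000
seg 3 [247.6°–327.9°] uniform, h=-26: θ=303.7° here. β=56.1, B=80.3. -26·56.1/80.3 = -18.1644 → s = 7.8356

7.8356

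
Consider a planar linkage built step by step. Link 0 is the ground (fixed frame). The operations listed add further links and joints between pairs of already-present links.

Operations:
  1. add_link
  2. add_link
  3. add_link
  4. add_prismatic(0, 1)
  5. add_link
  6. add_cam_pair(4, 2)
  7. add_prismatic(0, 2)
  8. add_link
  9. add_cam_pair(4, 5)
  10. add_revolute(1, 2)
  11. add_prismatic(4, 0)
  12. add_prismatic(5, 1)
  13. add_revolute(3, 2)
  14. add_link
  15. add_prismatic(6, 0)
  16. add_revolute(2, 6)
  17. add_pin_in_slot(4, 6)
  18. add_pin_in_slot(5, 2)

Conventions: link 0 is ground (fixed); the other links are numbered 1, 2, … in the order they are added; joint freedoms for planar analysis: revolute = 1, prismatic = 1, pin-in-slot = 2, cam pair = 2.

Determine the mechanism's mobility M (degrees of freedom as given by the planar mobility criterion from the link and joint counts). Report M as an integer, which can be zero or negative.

L=1 J1=0 J2=0
add link → L=2 J1=0 J2=0
add link → L=3 J1=0 J2=0
add link → L=4 J1=0 J2=0
P@0,1 dof=1 J1 → L=4 J1=1 J2=0
add link → L=5 J1=1 J2=0
C@4,2 dof=2 J2 → L=5 J1=1 J2=1
P@0,2 dof=1 J1 → L=5 J1=2 J2=1
add link → L=6 J1=2 J2=1
C@4,5 dof=2 J2 → L=6 J1=2 J2=2
R@1,2 dof=1 J1 → L=6 J1=3 J2=2
P@4,0 dof=1 J1 → L=6 J1=4 J2=2
P@5,1 dof=1 J1 → L=6 J1=5 J2=2
R@3,2 dof=1 J1 → L=6 J1=6 J2=2
add link → L=7 J1=6 J2=2
P@6,0 dof=1 J1 → L=7 J1=7 J2=2
R@2,6 dof=1 J1 → L=7 J1=8 J2=2
PS@4,6 dof=2 J2 → L=7 J1=8 J2=3
PS@5,2 dof=2 J2 → L=7 J1=8 J2=4
M=3(L−1)−2J1−J2=3·6−2·8−4=-2

M = -2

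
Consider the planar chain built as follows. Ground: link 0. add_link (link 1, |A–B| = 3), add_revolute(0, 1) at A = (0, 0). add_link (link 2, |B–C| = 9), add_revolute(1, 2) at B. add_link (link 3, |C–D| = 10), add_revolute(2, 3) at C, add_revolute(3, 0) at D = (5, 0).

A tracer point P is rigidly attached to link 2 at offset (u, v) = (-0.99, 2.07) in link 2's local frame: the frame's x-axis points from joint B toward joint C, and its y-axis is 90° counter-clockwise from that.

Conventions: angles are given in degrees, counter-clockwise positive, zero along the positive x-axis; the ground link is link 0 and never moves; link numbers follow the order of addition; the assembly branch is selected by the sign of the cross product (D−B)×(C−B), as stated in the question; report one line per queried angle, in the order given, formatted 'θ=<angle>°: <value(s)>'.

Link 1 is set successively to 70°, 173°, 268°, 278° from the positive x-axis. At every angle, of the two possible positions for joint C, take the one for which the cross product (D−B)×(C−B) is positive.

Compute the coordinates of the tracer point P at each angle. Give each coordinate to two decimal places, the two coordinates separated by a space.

A=(0,0), D=(5.00,0)
θ=70°: B = A + 3.00·(cos70°, sin70°) = (1.0261, 2.8191)
θ=70°: |BD| = 4.8723
θ=70°: circle(B,9.00) ∩ circle(D,10.00): a=0.4864, h=8.9868
θ=70°:   candidates: C₊=(6.6225,9.8675) cross=43.787; C₋=(-3.7770,-4.7922) cross=-43.787
θ=70°:   branch + wants cross > 0 → take C=(6.6225,9.8675) (cross=43.787)
θ=70°: ex = (C−B)/|BC| = (0.6218,0.7832); ey = (-0.7832,0.6218)
θ=70°: P = B + -0.99·ex + 2.07·ey = (-1.2107,3.3309)
θ=173°: B = A + 3.00·(cos173°, sin173°) = (-2.9776, 0.3656)
θ=173°: |BD| = 7.9860
θ=173°: circle(B,9.00) ∩ circle(D,10.00): a=2.8034, h=8.5522
θ=173°:   candidates: C₊=(0.2144,8.7805) cross=68.298; C₋=(-0.5687,-8.3060) cross=-68.298
θ=173°:   branch + wants cross > 0 → take C=(0.2144,8.7805) (cross=68.298)
θ=173°: ex = (C−B)/|BC| = (0.3547,0.9350); ey = (-0.9350,0.3547)
θ=173°: P = B + -0.99·ex + 2.07·ey = (-5.2642,0.1741)
θ=268°: B = A + 3.00·(cos268°, sin268°) = (-0.1047, -2.9982)
θ=268°: |BD| = 5.9200
θ=268°: circle(B,9.00) ∩ circle(D,10.00): a=1.3553, h=8.8974
θ=268°:   candidates: C₊=(-3.4421,5.3602) cross=52.673; C₋=(5.5700,-9.9837) cross=-52.673
θ=268°:   branch + wants cross > 0 → take C=(-3.4421,5.3602) (cross=52.673)
θ=268°: ex = (C−B)/|BC| = (-0.3708,0.9287); ey = (-0.9287,-0.3708)
θ=268°: P = B + -0.99·ex + 2.07·ey = (-1.6600,-4.6852)
θ=278°: B = A + 3.00·(cos278°, sin278°) = (0.4175, -2.9708)
θ=278°: |BD| = 5.4612
θ=278°: circle(B,9.00) ∩ circle(D,10.00): a=0.9911, h=8.9453
θ=278°:   candidates: C₊=(-3.6170,5.0743) cross=48.852; C₋=(6.1152,-9.9376) cross=-48.852
θ=278°:   branch + wants cross > 0 → take C=(-3.6170,5.0743) (cross=48.852)
θ=278°: ex = (C−B)/|BC| = (-0.4483,0.8939); ey = (-0.8939,-0.4483)
θ=278°: P = B + -0.99·ex + 2.07·ey = (-0.9891,-4.7837)

θ=70°: -1.21 3.33
θ=173°: -5.26 0.17
θ=268°: -1.66 -4.69
θ=278°: -0.99 -4.78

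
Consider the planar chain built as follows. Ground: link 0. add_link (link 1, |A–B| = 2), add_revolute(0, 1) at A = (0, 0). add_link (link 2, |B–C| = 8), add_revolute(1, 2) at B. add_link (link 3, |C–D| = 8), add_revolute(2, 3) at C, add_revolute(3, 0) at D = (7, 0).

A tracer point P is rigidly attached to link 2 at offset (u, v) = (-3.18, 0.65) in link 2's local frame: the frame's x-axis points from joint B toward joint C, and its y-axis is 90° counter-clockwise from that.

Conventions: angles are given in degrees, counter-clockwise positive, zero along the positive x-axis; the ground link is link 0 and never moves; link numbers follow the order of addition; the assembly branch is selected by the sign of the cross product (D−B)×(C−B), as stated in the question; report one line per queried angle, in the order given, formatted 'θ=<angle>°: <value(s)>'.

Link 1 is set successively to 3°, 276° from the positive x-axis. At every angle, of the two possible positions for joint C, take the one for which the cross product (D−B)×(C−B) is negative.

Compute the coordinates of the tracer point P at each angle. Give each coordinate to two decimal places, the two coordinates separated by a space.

A=(0,0), D=(7.00,0)
θ=3°: B = A + 2.00·(cos3°, sin3°) = (1.9973, 0.1047)
θ=3°: |BD| = 5.0038
θ=3°: circle(B,8.00) ∩ circle(D,8.00): a=2.5019, h=7.5987
θ=3°:   candidates: C₊=(4.6576,7.6494) cross=38.023; C₋=(4.3397,-7.5447) cross=-38.023
θ=3°:   branch - wants cross < 0 → take C=(4.3397,-7.5447) (cross=-38.023)
θ=3°: ex = (C−B)/|BC| = (0.2928,-0.9562); ey = (0.9562,0.2928)
θ=3°: P = B + -3.18·ex + 0.65·ey = (1.6877,3.3356)
θ=276°: B = A + 2.00·(cos276°, sin276°) = (0.2091, -1.9890)
θ=276°: |BD| = 7.0762
θ=276°: circle(B,8.00) ∩ circle(D,8.00): a=3.5381, h=7.1751
θ=276°:   candidates: C₊=(1.5877,5.8913) cross=50.773; C₋=(5.6214,-7.8803) cross=-50.773
θ=276°:   branch - wants cross < 0 → take C=(5.6214,-7.8803) (cross=-50.773)
θ=276°: ex = (C−B)/|BC| = (0.6765,-0.7364); ey = (0.7364,0.6765)
θ=276°: P = B + -3.18·ex + 0.65·ey = (-1.4637,0.7925)

θ=3°: 1.69 3.34
θ=276°: -1.46 0.79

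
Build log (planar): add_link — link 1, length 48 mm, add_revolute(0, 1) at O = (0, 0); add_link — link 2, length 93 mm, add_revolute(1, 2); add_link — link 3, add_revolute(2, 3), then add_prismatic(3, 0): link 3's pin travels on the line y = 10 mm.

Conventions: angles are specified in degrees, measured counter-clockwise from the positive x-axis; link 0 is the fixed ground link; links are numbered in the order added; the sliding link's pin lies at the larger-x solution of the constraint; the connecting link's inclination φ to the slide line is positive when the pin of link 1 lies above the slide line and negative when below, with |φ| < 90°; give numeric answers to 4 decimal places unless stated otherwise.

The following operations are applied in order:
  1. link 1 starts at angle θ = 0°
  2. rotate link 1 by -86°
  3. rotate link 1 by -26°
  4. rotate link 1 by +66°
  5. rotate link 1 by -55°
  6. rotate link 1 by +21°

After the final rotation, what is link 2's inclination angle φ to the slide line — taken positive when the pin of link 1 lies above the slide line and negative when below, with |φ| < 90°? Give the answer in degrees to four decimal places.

geometry: r = 48 mm, L = 93 mm, e = 10 mm; θ starts at 0°
rotate link 1 by -86°: θ ← 0° -86° = -86°
rotate link 1 by -26°: θ ← -86° -26° = -112°
rotate link 1 by +66°: θ ← -112° +66° = -46°
rotate link 1 by -55°: θ ← -46° -55° = -101°
rotate link 1 by +21°: θ ← -101° +21° = -80°
h = r sin θ − e = -47.270772 − 10 = -57.270772
sin φ = h / L = -57.270772 / 93 = -0.61581475
φ = arcsin(-0.61581475) = -38.011146°

-38.0111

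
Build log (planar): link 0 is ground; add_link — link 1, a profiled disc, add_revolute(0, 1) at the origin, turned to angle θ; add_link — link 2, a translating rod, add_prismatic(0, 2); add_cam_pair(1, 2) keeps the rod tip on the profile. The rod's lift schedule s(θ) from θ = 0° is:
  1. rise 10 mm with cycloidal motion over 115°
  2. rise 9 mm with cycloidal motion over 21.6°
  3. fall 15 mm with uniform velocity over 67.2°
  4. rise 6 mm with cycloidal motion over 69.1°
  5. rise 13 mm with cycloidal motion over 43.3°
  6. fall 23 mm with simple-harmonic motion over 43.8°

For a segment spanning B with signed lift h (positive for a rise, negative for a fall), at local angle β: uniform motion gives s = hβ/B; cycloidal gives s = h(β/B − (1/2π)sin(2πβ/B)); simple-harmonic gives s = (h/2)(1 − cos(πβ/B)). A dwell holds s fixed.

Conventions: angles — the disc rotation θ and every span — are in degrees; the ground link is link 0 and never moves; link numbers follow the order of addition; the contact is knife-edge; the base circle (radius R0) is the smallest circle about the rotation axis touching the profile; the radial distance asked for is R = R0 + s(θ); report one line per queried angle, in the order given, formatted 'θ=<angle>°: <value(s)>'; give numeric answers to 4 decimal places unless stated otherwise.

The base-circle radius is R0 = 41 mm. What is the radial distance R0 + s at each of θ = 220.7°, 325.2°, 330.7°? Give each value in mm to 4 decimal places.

seg 1 [0°–115°] cycloidal, h=10: full span → s += 10 → s = 10.0000
seg 2 [115°–136.6°] cycloidal, h=9: full span → s += 9 → s = 19.0000
seg 3 [136.6°–203.8°] uniform, h=-15: full span → s += -15 → s = 4.0000
seg 4 [203.8°–272.9°] cycloidal, h=6: θ=220.7° here. β=16.9, B=69.1. 6·(0.2446 − sin(2π·0.2446)/(2π)) = 0.5131 → s = 4.5131
seg 4 [203.8°–272.9°] cycloidal, h=6: full span → s += 6 → s = 10.0000
seg 5 [272.9°–316.2°] cycloidal, h=13: full span → s += 13 → s = 23.0000
seg 6 [316.2°–360°] simple-harmonic, h=-23: θ=325.2° here. β=9, B=43.8. -23/2·(1 − cos(π·0.2055)) = -2.3140 → s = 20.6860
seg 6 [316.2°–360°] simple-harmonic, h=-23: θ=330.7° here. β=14.5, B=43.8. -23/2·(1 − cos(π·0.3311)) = -5.6787 → s = 17.3213
θ=220.7°: R = R0 + s = 41 + 4.5131 = 45.5131
θ=325.2°: R = R0 + s = 41 + 20.6860 = 61.6860
θ=330.7°: R = R0 + s = 41 + 17.3213 = 58.3213

θ=220.7°: 45.5131
θ=325.2°: 61.6860
θ=330.7°: 58.3213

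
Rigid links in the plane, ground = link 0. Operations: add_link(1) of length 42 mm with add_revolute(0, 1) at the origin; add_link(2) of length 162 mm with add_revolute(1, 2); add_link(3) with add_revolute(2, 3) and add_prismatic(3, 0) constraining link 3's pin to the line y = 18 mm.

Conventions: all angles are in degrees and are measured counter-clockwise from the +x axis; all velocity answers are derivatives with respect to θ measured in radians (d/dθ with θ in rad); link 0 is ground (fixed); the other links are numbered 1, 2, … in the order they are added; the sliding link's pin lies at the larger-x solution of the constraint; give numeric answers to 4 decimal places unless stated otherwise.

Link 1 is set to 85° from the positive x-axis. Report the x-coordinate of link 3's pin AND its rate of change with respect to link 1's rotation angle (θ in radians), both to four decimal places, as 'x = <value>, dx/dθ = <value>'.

geometry: r = 42 mm, L = 162 mm, e = 18 mm
crank pin P = (r cos θ, r sin θ) = (3.660541, 41.840177)
h = r sin θ − e = 41.840177 − 18 = 23.840177
x = r cos θ + √(L² − h²) = 3.660541 + 160.236219 = 163.896760
dx/dθ = −r sin θ − h·r cos θ/√(L² − h²) (θ in radians; h = 23.840177) = -42.384798

x = 163.8968, dx/dθ = -42.3848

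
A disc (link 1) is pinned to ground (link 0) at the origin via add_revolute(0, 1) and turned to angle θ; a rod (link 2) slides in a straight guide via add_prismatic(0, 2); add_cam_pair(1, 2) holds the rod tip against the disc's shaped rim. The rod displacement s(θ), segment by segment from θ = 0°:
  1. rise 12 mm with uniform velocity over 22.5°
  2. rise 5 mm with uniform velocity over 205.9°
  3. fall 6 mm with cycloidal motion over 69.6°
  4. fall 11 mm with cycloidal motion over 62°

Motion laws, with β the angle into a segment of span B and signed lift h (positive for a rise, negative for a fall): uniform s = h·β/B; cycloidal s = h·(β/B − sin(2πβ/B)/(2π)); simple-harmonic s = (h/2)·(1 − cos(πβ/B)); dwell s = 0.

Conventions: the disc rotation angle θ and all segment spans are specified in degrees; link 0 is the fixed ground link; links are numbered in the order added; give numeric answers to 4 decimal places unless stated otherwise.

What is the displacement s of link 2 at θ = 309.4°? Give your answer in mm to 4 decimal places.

segment 1 (0° to 22.5°, uniform, h = 12) is passed completely: s = 0.0000 + (12) = 12.0000
segment 2 (22.5° to 228.4°, uniform, h = 5) is passed completely: s = 12.0000 + (5) = 17.0000
segment 3 (228.4° to 298°, cycloidal, h = -6) is passed completely: s = 17.0000 + (-6) = 11.0000
θ = 309.4° falls in segment 4 (298° to 360°, cycloidal, h = -11): β = 309.4 − 298 = 11.4°, B = 62°; Δs = -11·(0.1839 − sin(2π·0.1839)/(2π)) = -0.4208; s = 11.0000 − 0.4208 = 10.5792

10.5792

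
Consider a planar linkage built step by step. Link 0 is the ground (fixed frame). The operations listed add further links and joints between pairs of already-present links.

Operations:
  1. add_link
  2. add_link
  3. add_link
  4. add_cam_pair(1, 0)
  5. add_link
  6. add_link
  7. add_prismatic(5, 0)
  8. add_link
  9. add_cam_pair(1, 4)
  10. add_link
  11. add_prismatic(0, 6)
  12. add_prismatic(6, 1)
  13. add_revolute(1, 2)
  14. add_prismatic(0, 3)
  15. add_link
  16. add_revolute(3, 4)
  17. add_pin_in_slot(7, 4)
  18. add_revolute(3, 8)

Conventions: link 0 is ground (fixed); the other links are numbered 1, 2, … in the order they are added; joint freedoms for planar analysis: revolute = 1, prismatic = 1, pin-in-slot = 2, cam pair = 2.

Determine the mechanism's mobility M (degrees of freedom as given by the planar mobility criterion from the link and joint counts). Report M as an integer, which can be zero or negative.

L=1 J1=0 J2=0
add link → L=2 J1=0 J2=0
add link → L=3 J1=0 J2=0
add link → L=4 J1=0 J2=0
C@1,0 dof=2 J2 → L=4 J1=0 J2=1
add link → L=5 J1=0 J2=1
add link → L=6 J1=0 J2=1
P@5,0 dof=1 J1 → L=6 J1=1 J2=1
add link → L=7 J1=1 J2=1
C@1,4 dof=2 J2 → L=7 J1=1 J2=2
add link → L=8 J1=1 J2=2
P@0,6 dof=1 J1 → L=8 J1=2 J2=2
P@6,1 dof=1 J1 → L=8 J1=3 J2=2
R@1,2 dof=1 J1 → L=8 J1=4 J2=2
P@0,3 dof=1 J1 → L=8 J1=5 J2=2
add link → L=9 J1=5 J2=2
R@3,4 dof=1 J1 → L=9 J1=6 J2=2
PS@7,4 dof=2 J2 → L=9 J1=6 J2=3
R@3,8 dof=1 J1 → L=9 J1=7 J2=3
M=3(L−1)−2J1−J2=3·8−2·7−3=7

M = 7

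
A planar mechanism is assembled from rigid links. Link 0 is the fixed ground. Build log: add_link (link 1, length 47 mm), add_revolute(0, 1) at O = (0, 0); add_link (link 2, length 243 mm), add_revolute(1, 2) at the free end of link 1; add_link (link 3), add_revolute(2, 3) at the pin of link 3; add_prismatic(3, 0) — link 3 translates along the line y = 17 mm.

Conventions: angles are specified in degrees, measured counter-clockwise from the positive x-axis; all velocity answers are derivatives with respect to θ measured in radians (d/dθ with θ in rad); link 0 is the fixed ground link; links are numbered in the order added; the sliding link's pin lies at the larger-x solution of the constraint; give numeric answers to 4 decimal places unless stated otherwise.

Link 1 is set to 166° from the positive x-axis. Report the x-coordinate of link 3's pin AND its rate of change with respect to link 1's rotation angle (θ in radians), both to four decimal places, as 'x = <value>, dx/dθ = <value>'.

geometry: r = 47 mm, L = 243 mm, e = 17 mm
crank pin P = (r cos θ, r sin θ) = (-45.603899, 11.370329)
h = r sin θ − e = 11.370329 − 17 = -5.629671
x = r cos θ + √(L² − h²) = -45.603899 + 242.934779 = 197.330880
dx/dθ = −r sin θ − h·r cos θ/√(L² − h²) (θ in radians; h = -5.629671) = -12.427135

x = 197.3309, dx/dθ = -12.4271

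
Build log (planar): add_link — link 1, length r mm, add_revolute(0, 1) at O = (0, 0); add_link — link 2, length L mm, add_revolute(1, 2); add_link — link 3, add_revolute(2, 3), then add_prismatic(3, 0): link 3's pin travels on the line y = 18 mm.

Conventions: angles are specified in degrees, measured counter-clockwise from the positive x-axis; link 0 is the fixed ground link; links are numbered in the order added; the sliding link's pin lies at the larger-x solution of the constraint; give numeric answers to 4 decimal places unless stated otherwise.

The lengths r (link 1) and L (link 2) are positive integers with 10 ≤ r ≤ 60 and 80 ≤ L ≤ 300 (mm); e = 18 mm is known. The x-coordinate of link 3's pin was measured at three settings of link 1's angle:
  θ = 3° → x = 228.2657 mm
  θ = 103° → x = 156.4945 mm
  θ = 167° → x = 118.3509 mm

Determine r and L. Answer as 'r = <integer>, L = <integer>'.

constraint per measurement: (x − r cos θ)² + (r sin θ − e)² = L²
subtracting the θ₁ and θ₂ equations cancels the r² and L² terms:
r = (x₁² − x₂²) / (2[(x₁cos θ₁ + e sin θ₁) − (x₂cos θ₂ + e sin θ₂)]) = 56.0000 → r = 56
L² = (x₁ − r cos θ₁)² + (r sin θ₁ − e)² = 29928.9991 → L = 173.0000 → L = 173
check at θ₃=167°: x = 118.3509 (printed 118.3509) ✓

r = 56, L = 173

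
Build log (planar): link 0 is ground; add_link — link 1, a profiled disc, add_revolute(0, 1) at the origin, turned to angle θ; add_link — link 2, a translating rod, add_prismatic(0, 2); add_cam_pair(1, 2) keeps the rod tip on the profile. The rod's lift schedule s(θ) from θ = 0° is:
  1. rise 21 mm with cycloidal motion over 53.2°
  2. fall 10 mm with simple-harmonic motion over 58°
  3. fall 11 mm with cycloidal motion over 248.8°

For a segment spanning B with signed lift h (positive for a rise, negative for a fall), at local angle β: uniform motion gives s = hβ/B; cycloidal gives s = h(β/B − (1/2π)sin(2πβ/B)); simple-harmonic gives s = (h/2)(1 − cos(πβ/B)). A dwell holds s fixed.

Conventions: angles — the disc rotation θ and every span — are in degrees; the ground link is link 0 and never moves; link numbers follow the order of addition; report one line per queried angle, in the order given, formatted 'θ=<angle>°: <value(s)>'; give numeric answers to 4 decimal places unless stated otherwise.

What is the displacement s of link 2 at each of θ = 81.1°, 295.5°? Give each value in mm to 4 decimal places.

seg 1 [0°–53.2°] cycloidal, h=21: full span → s += 21 → s = 21.0000
seg 2 [53.2°–111.2°] simple-harmonic, h=-10: θ=81.1° here. β=27.9, B=58. -10/2·(1 − cos(π·0.4810)) = -4.7023 → s = 16.2977
seg 2 [53.2°–111.2°] simple-harmonic, h=-10: full span → s += -10 → s = 11.0000
seg 3 [111.2°–360°] cycloidal, h=-11: θ=295.5° here. β=184.3, B=248.8. -11·(0.7408 − sin(2π·0.7408)/(2π)) = -9.8961 → s = 1.1039

θ=81.1°: 16.2977
θ=295.5°: 1.1039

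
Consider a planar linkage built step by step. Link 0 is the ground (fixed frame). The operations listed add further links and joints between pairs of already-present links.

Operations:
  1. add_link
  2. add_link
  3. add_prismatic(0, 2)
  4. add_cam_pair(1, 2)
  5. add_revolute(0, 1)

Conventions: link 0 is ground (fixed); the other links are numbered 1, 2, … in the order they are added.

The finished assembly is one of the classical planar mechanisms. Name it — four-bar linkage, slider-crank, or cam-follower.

links: 3 (incl. ground); joints: 1 revolute, 1 prismatic, 1 higher (cam) pair, forming one closed loop
3 links, revolute + prismatic + higher pair in one loop → cam-follower

cam-follower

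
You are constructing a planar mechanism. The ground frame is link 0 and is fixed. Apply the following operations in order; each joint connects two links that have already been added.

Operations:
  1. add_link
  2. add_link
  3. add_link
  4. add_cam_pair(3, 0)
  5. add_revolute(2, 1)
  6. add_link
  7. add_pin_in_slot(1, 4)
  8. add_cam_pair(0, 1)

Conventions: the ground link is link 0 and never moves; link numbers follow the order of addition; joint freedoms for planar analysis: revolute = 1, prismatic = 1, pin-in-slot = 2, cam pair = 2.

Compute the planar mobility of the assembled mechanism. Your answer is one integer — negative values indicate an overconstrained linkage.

link 0 = ground. State L|J1|J2 = 1|0|0
+link1  2|0|0
+link2  3|0|0
+link3  4|0|0
C(3,0) f=2→J2  4|0|1
R(2,1) f=1→J1  4|1|1
+link4  5|1|1
PS(1,4) f=2→J2  5|1|2
C(0,1) f=2→J2  5|1|3
M = 3(5−1)−2·1−3 = 12−2−3 = 7

M = 7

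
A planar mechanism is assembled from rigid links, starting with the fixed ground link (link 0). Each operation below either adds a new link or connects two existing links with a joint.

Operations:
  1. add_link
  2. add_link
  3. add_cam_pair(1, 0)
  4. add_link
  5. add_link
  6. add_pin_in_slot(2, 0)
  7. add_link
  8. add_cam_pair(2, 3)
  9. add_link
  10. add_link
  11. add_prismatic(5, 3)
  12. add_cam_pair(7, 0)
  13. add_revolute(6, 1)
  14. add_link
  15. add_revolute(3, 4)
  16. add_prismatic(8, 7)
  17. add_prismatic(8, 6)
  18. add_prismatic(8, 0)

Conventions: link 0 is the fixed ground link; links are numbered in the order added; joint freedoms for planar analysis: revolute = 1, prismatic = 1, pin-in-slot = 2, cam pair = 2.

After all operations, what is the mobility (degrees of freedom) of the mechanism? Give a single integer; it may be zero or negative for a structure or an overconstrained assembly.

L=1 J1=0 J2=0
add link → L=2 J1=0 J2=0
add link → L=3 J1=0 J2=0
C@1,0 dof=2 J2 → L=3 J1=0 J2=1
add link → L=4 J1=0 J2=1
add link → L=5 J1=0 J2=1
PS@2,0 dof=2 J2 → L=5 J1=0 J2=2
add link → L=6 J1=0 J2=2
C@2,3 dof=2 J2 → L=6 J1=0 J2=3
add link → L=7 J1=0 J2=3
add link → L=8 J1=0 J2=3
P@5,3 dof=1 J1 → L=8 J1=1 J2=3
C@7,0 dof=2 J2 → L=8 J1=1 J2=4
R@6,1 dof=1 J1 → L=8 J1=2 J2=4
add link → L=9 J1=2 J2=4
R@3,4 dof=1 J1 → L=9 J1=3 J2=4
P@8,7 dof=1 J1 → L=9 J1=4 J2=4
P@8,6 dof=1 J1 → L=9 J1=5 J2=4
P@8,0 dof=1 J1 → L=9 J1=6 J2=4
M=3(L−1)−2J1−J2=3·8−2·6−4=8

M = 8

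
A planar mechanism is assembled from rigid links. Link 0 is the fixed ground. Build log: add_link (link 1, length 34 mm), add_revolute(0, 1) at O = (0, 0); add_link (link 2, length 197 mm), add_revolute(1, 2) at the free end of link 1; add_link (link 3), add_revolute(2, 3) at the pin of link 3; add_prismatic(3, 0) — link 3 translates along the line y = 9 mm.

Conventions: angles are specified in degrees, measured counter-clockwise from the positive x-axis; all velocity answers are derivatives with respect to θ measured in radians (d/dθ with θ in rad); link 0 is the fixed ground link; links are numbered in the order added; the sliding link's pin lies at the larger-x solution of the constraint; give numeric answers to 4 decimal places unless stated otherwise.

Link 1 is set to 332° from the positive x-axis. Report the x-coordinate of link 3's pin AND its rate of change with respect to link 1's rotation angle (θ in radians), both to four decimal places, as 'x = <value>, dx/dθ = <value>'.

geometry: r = 34 mm, L = 197 mm, e = 9 mm
crank pin P = (r cos θ, r sin θ) = (30.020218, -15.962033)
h = r sin θ − e = -15.962033 − 9 = -24.962033
x = r cos θ + √(L² − h²) = 30.020218 + 195.412121 = 225.432339
dx/dθ = −r sin θ − h·r cos θ/√(L² − h²) (θ in radians; h = -24.962033) = 19.796829

x = 225.4323, dx/dθ = 19.7968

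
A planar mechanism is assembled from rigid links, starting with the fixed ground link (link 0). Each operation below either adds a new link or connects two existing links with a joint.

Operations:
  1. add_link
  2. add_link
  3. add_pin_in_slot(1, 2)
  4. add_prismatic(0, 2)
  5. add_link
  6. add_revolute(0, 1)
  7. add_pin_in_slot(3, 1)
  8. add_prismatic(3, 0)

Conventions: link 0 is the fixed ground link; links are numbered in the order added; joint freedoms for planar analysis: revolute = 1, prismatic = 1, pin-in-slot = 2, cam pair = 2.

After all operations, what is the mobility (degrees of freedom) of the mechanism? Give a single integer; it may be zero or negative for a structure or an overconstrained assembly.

(L,J1,J2)=(1,0,0); link0 fixed
link1: (2,0,0)
link2: (3,0,0)
PS 1-2 [J2]: (3,0,1)
P 0-2 [J1]: (3,1,1)
link3: (4,1,1)
R 0-1 [J1]: (4,2,1)
PS 3-1 [J2]: (4,2,2)
P 3-0 [J1]: (4,3,2)
Grübler: 3·3 − 2·3 − 2 = 1

M = 1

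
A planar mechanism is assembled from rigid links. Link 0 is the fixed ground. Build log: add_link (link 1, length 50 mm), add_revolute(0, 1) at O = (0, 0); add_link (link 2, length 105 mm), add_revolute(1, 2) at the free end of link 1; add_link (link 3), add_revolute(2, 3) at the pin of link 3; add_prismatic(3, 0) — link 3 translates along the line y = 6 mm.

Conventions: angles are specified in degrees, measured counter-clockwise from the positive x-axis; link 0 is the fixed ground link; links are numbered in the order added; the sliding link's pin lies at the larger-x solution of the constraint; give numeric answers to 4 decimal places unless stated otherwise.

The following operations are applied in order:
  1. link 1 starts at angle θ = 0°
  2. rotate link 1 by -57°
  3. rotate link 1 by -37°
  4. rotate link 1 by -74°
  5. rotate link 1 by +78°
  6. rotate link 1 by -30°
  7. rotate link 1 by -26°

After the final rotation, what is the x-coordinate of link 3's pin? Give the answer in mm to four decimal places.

geometry: r = 50 mm, L = 105 mm, e = 6 mm; θ starts at 0°
rotate link 1 by -57°: θ ← 0° -57° = -57°
rotate link 1 by -37°: θ ← -57° -37° = -94°
rotate link 1 by -74°: θ ← -94° -74° = -168°
rotate link 1 by +78°: θ ← -168° +78° = -90°
rotate link 1 by -30°: θ ← -90° -30° = -120°
rotate link 1 by -26°: θ ← -120° -26° = -146°
crank pin P = (r cos θ, r sin θ) = (-41.451879, -27.959645)
h = r sin θ − e = -27.959645 − 6 = -33.959645
x = r cos θ + √(L² − h²) = -41.451879 + 99.356643 = 57.904764

57.9048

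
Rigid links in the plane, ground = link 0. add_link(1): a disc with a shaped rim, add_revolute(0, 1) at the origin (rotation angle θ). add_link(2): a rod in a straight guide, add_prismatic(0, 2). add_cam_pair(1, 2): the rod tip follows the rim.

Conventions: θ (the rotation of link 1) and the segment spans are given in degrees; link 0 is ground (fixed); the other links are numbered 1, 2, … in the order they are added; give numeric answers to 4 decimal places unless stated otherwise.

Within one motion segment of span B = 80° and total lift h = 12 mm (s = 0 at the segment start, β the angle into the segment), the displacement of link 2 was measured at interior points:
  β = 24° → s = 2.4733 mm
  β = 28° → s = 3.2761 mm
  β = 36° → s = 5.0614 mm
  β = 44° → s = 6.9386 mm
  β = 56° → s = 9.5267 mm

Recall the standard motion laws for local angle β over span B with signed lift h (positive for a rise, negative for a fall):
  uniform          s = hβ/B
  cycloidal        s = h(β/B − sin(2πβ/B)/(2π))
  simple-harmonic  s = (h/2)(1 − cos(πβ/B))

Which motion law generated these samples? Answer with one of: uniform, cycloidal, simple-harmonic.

candidates at β/B = r: uniform s = h·r (linear in β); cycloidal s = h·(r − sin(2πr)/(2π)); simple-harmonic s = (h/2)(1 − cos(πr))
β=24°: printed 2.4733 | uniform 3.6000, cycloidal 1.7836, simple-harmonic 2.4733
β=28°: printed 3.2761 | uniform 4.2000, cycloidal 2.6549, simple-harmonic 3.2761
β=36°: printed 5.0614 | uniform 5.4000, cycloidal 4.8098, simple-harmonic 5.0614
β=44°: printed 6.9386 | uniform 6.6000, cycloidal 7.1902, simple-harmonic 6.9386
β=56°: printed 9.5267 | uniform 8.4000, cycloidal 10.2164, simple-harmonic 9.5267
only one law matches every sample → simple-harmonic

simple-harmonic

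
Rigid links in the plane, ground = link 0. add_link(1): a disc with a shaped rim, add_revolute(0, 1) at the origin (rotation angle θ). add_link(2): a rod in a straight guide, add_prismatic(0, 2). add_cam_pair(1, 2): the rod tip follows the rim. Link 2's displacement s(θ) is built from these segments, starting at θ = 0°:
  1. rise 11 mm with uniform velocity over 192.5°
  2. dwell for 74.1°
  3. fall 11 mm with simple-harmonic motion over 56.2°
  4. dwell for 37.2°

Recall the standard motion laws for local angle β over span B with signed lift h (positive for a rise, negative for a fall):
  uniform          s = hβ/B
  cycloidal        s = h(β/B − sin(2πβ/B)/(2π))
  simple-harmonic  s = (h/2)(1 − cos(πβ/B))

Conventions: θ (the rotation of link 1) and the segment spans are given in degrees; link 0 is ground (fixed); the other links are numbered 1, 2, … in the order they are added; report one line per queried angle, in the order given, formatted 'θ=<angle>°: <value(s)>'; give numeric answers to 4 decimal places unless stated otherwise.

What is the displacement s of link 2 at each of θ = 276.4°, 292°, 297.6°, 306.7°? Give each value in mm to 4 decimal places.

segment 1 (0° to 192.5°, uniform, h = 11) is passed completely: s = 0.0000 + (11) = 11.0000
segment 2 (192.5° to 266.6°, dwell): s unchanged at 11.0000
θ = 276.4° falls in segment 3 (266.6° to 322.8°, simple-harmonic, h = -11): β = 276.4 − 266.6 = 9.8°, B = 56.2°; Δs = -11/2·(1 − cos(π·0.1744)) = -0.8049; s = 11.0000 − 0.8049 = 10.1951
θ = 292° falls in segment 3 (266.6° to 322.8°, simple-harmonic, h = -11): β = 292 − 266.6 = 25.4°, B = 56.2°; Δs = -11/2·(1 − cos(π·0.4520)) = -4.6730; s = 11.0000 − 4.6730 = 6.3270
θ = 297.6° falls in segment 3 (266.6° to 322.8°, simple-harmonic, h = -11): β = 297.6 − 266.6 = 31°, B = 56.2°; Δs = -11/2·(1 − cos(π·0.5516)) = -6.3877; s = 11.0000 − 6.3877 = 4.6123
θ = 306.7° falls in segment 3 (266.6° to 322.8°, simple-harmonic, h = -11): β = 306.7 − 266.6 = 40.1°, B = 56.2°; Δs = -11/2·(1 − cos(π·0.7135)) = -8.9189; s = 11.0000 − 8.9189 = 2.0811

θ=276.4°: 10.1951
θ=292°: 6.3270
θ=297.6°: 4.6123
θ=306.7°: 2.0811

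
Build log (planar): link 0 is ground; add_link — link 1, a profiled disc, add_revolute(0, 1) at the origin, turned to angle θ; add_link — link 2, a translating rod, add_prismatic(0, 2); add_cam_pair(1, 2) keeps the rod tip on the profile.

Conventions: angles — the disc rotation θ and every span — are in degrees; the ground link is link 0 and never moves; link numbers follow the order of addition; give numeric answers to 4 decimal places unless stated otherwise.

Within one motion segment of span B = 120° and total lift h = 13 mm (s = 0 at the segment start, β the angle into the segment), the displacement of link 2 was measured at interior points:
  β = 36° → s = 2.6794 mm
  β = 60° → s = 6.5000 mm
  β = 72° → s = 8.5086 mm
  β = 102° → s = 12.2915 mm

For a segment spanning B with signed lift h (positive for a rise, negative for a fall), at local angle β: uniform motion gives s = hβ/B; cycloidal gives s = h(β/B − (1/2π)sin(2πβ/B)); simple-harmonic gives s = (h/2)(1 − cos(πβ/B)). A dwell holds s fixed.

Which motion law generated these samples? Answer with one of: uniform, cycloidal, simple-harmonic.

candidates at β/B = r: uniform s = h·r (linear in β); cycloidal s = h·(r − sin(2πr)/(2π)); simple-harmonic s = (h/2)(1 − cos(πr))
β=36°: printed 2.6794 | uniform 3.9000, cycloidal 1.9323, simple-harmonic 2.6794
β=60°: printed 6.5000 | uniform 6.5000, cycloidal 6.5000, simple-harmonic 6.5000
β=72°: printed 8.5086 | uniform 7.8000, cycloidal 9.0161, simple-harmonic 8.5086
β=102°: printed 12.2915 | uniform 11.0500, cycloidal 12.7239, simple-harmonic 12.2915
only one law matches every sample → simple-harmonic

simple-harmonic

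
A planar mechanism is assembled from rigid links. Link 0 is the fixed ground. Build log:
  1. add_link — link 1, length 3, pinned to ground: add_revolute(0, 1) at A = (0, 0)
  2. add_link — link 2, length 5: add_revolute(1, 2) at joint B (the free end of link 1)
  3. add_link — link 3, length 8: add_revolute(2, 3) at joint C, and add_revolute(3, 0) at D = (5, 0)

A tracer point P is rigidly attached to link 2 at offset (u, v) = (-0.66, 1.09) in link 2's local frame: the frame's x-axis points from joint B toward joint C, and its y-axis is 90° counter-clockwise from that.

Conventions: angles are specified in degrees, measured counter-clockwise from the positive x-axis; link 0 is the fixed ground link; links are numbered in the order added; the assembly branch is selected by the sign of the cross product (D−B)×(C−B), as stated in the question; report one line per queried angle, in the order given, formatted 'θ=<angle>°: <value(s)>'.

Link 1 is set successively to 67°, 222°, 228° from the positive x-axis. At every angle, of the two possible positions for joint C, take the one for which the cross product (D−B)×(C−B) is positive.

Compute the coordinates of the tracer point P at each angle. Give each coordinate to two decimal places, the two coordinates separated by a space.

A=(0,0), D=(5.00,0)
θ=67°: B = A + 3.00·(cos67°, sin67°) = (1.1722, 2.7615)
θ=67°: |BD| = 4.7200
θ=67°: circle(B,5.00) ∩ circle(D,8.00): a=-1.7714, h=4.6757
θ=67°:   candidates: C₊=(2.4712,7.5898) cross=22.069; C₋=(-3.0000,0.0060) cross=-22.069
θ=67°:   branch + wants cross > 0 → take C=(2.4712,7.5898) (cross=22.069)
θ=67°: ex = (C−B)/|BC| = (0.2598,0.9657); ey = (-0.9657,0.2598)
θ=67°: P = B + -0.66·ex + 1.09·ey = (-0.0518,2.4074)
θ=222°: B = A + 3.00·(cos222°, sin222°) = (-2.2294, -2.0074)
θ=222°: |BD| = 7.5030
θ=222°: circle(B,5.00) ∩ circle(D,8.00): a=1.1525, h=4.8654
θ=222°:   candidates: C₊=(-2.4207,2.9890) cross=36.505; C₋=(0.1828,-6.3870) cross=-36.505
θ=222°:   branch + wants cross > 0 → take C=(-2.4207,2.9890) (cross=36.505)
θ=222°: ex = (C−B)/|BC| = (-0.0382,0.9993); ey = (-0.9993,-0.0382)
θ=222°: P = B + -0.66·ex + 1.09·ey = (-3.2934,-2.7086)
θ=228°: B = A + 3.00·(cos228°, sin228°) = (-2.0074, -2.2294)
θ=228°: |BD| = 7.3535
θ=228°: circle(B,5.00) ∩ circle(D,8.00): a=1.0249, h=4.8938
θ=228°:   candidates: C₊=(-2.5144,2.7448) cross=35.987; C₋=(0.4530,-6.5822) cross=-35.987
θ=228°:   branch + wants cross > 0 → take C=(-2.5144,2.7448) (cross=35.987)
θ=228°: ex = (C−B)/|BC| = (-0.1014,0.9948); ey = (-0.9948,-0.1014)
θ=228°: P = B + -0.66·ex + 1.09·ey = (-3.0248,-2.9966)

θ=67°: -0.05 2.41
θ=222°: -3.29 -2.71
θ=228°: -3.02 -3.00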